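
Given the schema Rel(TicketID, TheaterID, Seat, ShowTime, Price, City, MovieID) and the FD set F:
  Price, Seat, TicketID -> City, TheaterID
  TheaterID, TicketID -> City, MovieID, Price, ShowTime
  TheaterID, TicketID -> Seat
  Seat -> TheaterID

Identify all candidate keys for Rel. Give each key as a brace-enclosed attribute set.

{Seat, TicketID}, {TheaterID, TicketID}

No FD produces {TicketID}, so it must be in every candidate key.
{Seat, TicketID}⁺ = {City, MovieID, Price, Seat, ShowTime, TheaterID, TicketID}, which is every attribute, so {Seat, TicketID} is a candidate key.
{TheaterID, TicketID}⁺ = {City, MovieID, Price, Seat, ShowTime, TheaterID, TicketID}, which is every attribute, so {TheaterID, TicketID} is a candidate key.
Any other superkey properly contains one of these, so there are no further candidate keys.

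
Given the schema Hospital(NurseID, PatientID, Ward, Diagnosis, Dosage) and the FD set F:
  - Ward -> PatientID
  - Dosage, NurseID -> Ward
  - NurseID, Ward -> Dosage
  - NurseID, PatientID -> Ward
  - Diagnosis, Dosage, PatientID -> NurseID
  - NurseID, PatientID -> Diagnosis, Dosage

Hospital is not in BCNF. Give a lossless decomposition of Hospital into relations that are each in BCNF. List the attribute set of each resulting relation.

Candidate keys of the original relation: {Diagnosis, Dosage, PatientID}, {Diagnosis, Dosage, Ward}, {Dosage, NurseID}, {NurseID, PatientID}, {NurseID, Ward}.
In {Diagnosis, Dosage, NurseID, PatientID, Ward}, {Ward} is not a superkey ({Ward}⁺ restricted to this set is {PatientID, Ward}), so split on Ward -> PatientID into {PatientID, Ward} and {Diagnosis, Dosage, NurseID, Ward}.
{PatientID, Ward}: every determinant is a superkey — BCNF.
{Diagnosis, Dosage, NurseID, Ward}: every determinant is a superkey — BCNF.

{Diagnosis, Dosage, NurseID, Ward}; {PatientID, Ward}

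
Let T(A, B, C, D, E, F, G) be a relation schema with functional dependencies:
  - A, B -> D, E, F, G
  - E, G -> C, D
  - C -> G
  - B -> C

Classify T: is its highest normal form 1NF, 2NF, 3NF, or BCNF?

Candidate key: {A, B}. Prime attributes: {A, B}.
E, G -> C, D: {E, G}⁺ = {C, D, E, G}, which is not all of the attributes, so the left side is not a superkey — BCNF is violated.
E, G -> C, D has non-prime {C, D} on the right and a non-superkey on the left, so 3NF fails.
The proper key subset {B} of {A, B} determines non-prime {C, G}, so the relation is not even in 2NF.

1NF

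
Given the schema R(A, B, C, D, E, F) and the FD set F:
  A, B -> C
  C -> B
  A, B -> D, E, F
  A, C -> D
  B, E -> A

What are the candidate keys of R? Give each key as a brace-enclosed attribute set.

Closure of {A, B} is {A, B, C, D, E, F}, the whole schema; {A, B} is a candidate key.
Closure of {A, C} is {A, B, C, D, E, F}, the whole schema; {A, C} is a candidate key.
Closure of {B, E} is {A, B, C, D, E, F}, the whole schema; {B, E} is a candidate key.
Closure of {C, E} is {A, B, C, D, E, F}, the whole schema; {C, E} is a candidate key.
Any other superkey properly contains one of these, so there are no further candidate keys.

{A, B}, {A, C}, {B, E}, {C, E}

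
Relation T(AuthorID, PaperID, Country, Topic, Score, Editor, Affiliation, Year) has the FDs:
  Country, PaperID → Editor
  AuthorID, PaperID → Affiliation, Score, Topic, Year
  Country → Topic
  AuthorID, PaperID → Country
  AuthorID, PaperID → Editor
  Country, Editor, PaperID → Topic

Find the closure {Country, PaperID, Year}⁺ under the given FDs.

{Country, Editor, PaperID, Topic, Year}

Start with {Country, PaperID, Year}.
Country, PaperID → Editor applies; add {Editor} → now {Country, Editor, PaperID, Year}.
Country → Topic applies; add {Topic} → now {Country, Editor, PaperID, Topic, Year}.
No further FD applies.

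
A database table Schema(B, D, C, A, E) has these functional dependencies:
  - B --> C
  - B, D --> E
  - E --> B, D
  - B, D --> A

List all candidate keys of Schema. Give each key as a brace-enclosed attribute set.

{E}⁺ = {A, B, C, D, E}, which is every attribute, so {E} is a candidate key.
{B, D}⁺ = {A, B, C, D, E}, which is every attribute, so {B, D} is a candidate key.
No proper subset of any of these is a key, and no other minimal superkey exists.

{B, D}, {E}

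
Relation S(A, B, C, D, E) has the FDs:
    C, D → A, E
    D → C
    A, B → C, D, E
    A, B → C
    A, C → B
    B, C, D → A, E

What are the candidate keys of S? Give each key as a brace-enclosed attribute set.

{A, B}, {A, C}, {D}

{D}⁺ = {A, B, C, D, E} — all of the relation — so {D} is a candidate key.
{A, B}⁺ = {A, B, C, D, E} — all of the relation — so {A, B} is a candidate key.
{A, C}⁺ = {A, B, C, D, E} — all of the relation — so {A, C} is a candidate key.
These are minimal and exhaustive — every other superkey contains one of them.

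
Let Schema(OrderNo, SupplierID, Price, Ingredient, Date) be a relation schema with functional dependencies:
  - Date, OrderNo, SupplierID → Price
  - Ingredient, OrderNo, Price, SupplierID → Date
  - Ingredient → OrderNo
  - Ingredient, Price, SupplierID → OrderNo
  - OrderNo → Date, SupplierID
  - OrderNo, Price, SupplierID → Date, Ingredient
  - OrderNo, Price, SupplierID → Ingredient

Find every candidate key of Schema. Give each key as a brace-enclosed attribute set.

{Ingredient}, {OrderNo}

{Ingredient}⁺ = {Date, Ingredient, OrderNo, Price, SupplierID}, which is every attribute, so {Ingredient} is a candidate key.
{OrderNo}⁺ = {Date, Ingredient, OrderNo, Price, SupplierID}, which is every attribute, so {OrderNo} is a candidate key.
No proper subset of any of these is a key, and no other minimal superkey exists.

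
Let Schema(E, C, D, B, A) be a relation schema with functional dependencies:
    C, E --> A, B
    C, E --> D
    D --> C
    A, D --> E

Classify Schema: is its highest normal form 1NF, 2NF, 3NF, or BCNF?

Candidate keys: {A, D}, {C, E}, {D, E}. Prime attributes: {A, C, D, E}.
D --> C: {D}⁺ = {C, D}, which is not all of the attributes, so the left side is not a superkey — BCNF is violated.
Since {C} ⊆ prime attributes and every other non-superkey FD also has a prime right side, the schema is in 3NF.

3NF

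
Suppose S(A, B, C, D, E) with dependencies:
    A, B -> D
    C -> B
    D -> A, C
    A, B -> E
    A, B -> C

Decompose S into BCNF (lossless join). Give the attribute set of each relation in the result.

Candidate keys of the original relation: {A, B}, {A, C}, {D}.
Within {A, B, C, D, E}: {C}⁺ ∩ {A, B, C, D, E} = {B, C}, not the whole set, so C -> B violates BCNF; decompose into {B, C} and {A, C, D, E}.
{B, C} is in BCNF.
{A, C, D, E} is in BCNF.

{A, C, D, E}; {B, C}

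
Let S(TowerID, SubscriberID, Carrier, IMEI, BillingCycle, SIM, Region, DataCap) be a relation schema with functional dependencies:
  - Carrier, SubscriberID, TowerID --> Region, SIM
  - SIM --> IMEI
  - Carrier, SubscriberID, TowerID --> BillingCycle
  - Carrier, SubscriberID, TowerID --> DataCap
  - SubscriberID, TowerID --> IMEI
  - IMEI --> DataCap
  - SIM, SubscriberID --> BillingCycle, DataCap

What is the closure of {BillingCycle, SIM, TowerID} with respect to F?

{BillingCycle, DataCap, IMEI, SIM, TowerID}

Start with {BillingCycle, SIM, TowerID}.
SIM --> IMEI applies; add {IMEI} → now {BillingCycle, IMEI, SIM, TowerID}.
IMEI --> DataCap applies; add {DataCap} → now {BillingCycle, DataCap, IMEI, SIM, TowerID}.
No further FD applies.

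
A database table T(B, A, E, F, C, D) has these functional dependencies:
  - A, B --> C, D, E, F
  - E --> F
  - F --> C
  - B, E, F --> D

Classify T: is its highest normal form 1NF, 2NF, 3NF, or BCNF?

2NF

Candidate key: {A, B}. Prime attributes: {A, B}.
E --> F: {E}⁺ = {C, E, F}, which is not all of the attributes, so the left side is not a superkey — BCNF is violated.
E --> F determines the non-prime attribute {F} from a non-superkey — 3NF is violated.
No proper subset of a key has a non-prime attribute in its closure, so there is no partial dependency; 2NF holds.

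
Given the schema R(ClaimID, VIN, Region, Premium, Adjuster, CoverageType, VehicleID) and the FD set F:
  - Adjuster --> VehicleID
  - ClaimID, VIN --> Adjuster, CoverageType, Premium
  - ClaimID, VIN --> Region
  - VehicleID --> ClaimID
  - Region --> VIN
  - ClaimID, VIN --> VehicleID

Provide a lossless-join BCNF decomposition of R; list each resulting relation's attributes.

Candidate keys of the original relation: {Adjuster, Region}, {Adjuster, VIN}, {ClaimID, Region}, {ClaimID, VIN}, {Region, VehicleID}, {VIN, VehicleID}.
In {Adjuster, ClaimID, CoverageType, Premium, Region, VIN, VehicleID}, {Adjuster} is not a superkey ({Adjuster}⁺ restricted to this set is {Adjuster, ClaimID, VehicleID}), so split on Adjuster --> ClaimID, VehicleID into {Adjuster, ClaimID, VehicleID} and {Adjuster, CoverageType, Premium, Region, VIN}.
In {Adjuster, ClaimID, VehicleID}, {VehicleID} is not a superkey ({VehicleID}⁺ restricted to this set is {ClaimID, VehicleID}), so split on VehicleID --> ClaimID into {ClaimID, VehicleID} and {Adjuster, VehicleID}.
{ClaimID, VehicleID} has no BCNF violation.
{Adjuster, VehicleID} has no BCNF violation.
In {Adjuster, CoverageType, Premium, Region, VIN}, {Region} is not a superkey ({Region}⁺ restricted to this set is {Region, VIN}), so split on Region --> VIN into {Region, VIN} and {Adjuster, CoverageType, Premium, Region}.
{Region, VIN} has no BCNF violation.
{Adjuster, CoverageType, Premium, Region} has no BCNF violation.

{Adjuster, CoverageType, Premium, Region}; {Adjuster, VehicleID}; {ClaimID, VehicleID}; {Region, VIN}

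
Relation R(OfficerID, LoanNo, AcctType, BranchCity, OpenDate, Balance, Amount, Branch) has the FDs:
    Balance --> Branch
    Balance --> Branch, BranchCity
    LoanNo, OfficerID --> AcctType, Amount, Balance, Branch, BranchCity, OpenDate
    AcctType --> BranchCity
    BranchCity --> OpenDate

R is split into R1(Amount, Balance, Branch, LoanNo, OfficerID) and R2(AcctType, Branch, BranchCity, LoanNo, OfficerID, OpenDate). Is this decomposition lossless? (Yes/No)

The shared attributes are {Branch, LoanNo, OfficerID} and {Branch, LoanNo, OfficerID}⁺ = {AcctType, Amount, Balance, Branch, BranchCity, LoanNo, OfficerID, OpenDate}.
This includes all of R1, so the common attributes are a superkey of R1 — the join is lossless.

Yes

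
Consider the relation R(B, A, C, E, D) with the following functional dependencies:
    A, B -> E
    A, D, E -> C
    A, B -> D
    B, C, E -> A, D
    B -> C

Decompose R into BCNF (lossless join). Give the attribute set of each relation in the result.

{A, B, D, E}; {A, C, D, E}

Candidate keys of the original relation: {A, B}, {B, E}.
{A, B, C, D, E}: {A, D, E} determines {A, C, D, E} here but is not a superkey — split on A, D, E -> C, giving {A, C, D, E} and {A, B, D, E}.
{A, C, D, E} has no BCNF violation.
{A, B, D, E} has no BCNF violation.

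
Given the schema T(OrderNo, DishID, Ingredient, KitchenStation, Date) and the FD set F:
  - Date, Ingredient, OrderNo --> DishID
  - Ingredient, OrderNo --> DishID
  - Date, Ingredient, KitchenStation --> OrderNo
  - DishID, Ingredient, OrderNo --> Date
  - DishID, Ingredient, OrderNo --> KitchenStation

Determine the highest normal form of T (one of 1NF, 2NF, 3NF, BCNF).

Candidate keys: {Date, Ingredient, KitchenStation}, {Ingredient, OrderNo}. Prime attributes: {Date, Ingredient, KitchenStation, OrderNo}.
The left-hand side of every FD is a superkey, so BCNF is satisfied.

BCNF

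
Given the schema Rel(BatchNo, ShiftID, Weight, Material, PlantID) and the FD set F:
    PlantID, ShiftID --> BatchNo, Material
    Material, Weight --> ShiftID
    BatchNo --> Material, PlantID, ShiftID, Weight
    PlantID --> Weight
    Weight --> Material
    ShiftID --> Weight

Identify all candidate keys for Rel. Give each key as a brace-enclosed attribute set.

{BatchNo}⁺ = {BatchNo, Material, PlantID, ShiftID, Weight}, which is every attribute, so {BatchNo} is a candidate key.
{PlantID}⁺ = {BatchNo, Material, PlantID, ShiftID, Weight}, which is every attribute, so {PlantID} is a candidate key.
Any other superkey properly contains one of these, so there are no further candidate keys.

{BatchNo}, {PlantID}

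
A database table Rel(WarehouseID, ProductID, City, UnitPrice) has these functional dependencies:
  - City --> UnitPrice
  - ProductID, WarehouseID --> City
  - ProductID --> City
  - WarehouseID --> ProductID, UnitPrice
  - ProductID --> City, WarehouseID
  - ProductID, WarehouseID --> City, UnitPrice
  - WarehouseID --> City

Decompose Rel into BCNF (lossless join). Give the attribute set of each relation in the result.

{City, ProductID, WarehouseID}; {City, UnitPrice}

Candidate keys of the original relation: {ProductID}, {WarehouseID}.
{City, ProductID, UnitPrice, WarehouseID}: {City} determines {City, UnitPrice} here but is not a superkey — split on City --> UnitPrice, giving {City, UnitPrice} and {City, ProductID, WarehouseID}.
{City, UnitPrice} has no BCNF violation.
{City, ProductID, WarehouseID} has no BCNF violation.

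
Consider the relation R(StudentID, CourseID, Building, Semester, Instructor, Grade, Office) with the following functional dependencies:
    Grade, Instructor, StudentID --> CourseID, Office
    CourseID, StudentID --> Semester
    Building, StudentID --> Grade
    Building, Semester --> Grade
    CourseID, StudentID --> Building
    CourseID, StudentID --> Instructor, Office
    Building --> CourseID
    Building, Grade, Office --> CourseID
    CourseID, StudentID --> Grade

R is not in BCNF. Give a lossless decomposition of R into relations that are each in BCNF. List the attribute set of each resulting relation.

{Building, CourseID}; {Building, Grade, Semester}; {Building, Instructor, Office, Semester, StudentID}

Candidate keys of the original relation: {Building, StudentID}, {CourseID, StudentID}, {Grade, Instructor, StudentID}.
Within {Building, CourseID, Grade, Instructor, Office, Semester, StudentID}: {Building, Semester}⁺ ∩ {Building, CourseID, Grade, Instructor, Office, Semester, StudentID} = {Building, CourseID, Grade, Semester}, not the whole set, so Building, Semester --> CourseID, Grade violates BCNF; decompose into {Building, CourseID, Grade, Semester} and {Building, Instructor, Office, Semester, StudentID}.
Within {Building, CourseID, Grade, Semester}: {Building}⁺ ∩ {Building, CourseID, Grade, Semester} = {Building, CourseID}, not the whole set, so Building --> CourseID violates BCNF; decompose into {Building, CourseID} and {Building, Grade, Semester}.
{Building, CourseID}: every determinant is a superkey — BCNF.
{Building, Grade, Semester}: every determinant is a superkey — BCNF.
{Building, Instructor, Office, Semester, StudentID}: every determinant is a superkey — BCNF.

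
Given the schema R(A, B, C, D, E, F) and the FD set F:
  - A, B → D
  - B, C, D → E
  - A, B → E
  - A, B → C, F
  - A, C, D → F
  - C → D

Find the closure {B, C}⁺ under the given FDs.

Start with {B, C}.
C → D applies; add {D} → now {B, C, D}.
B, C, D → E applies; add {E} → now {B, C, D, E}.
No further FD applies.

{B, C, D, E}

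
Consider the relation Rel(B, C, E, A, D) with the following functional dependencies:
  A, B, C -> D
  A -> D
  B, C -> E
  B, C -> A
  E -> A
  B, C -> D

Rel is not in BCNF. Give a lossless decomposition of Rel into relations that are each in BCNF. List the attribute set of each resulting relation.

{A, D}; {A, E}; {B, C, E}

Candidate key of the original relation: {B, C}.
Within {A, B, C, D, E}: {A}⁺ ∩ {A, B, C, D, E} = {A, D}, not the whole set, so A -> D violates BCNF; decompose into {A, D} and {A, B, C, E}.
{A, D} is in BCNF.
Within {A, B, C, E}: {E}⁺ ∩ {A, B, C, E} = {A, E}, not the whole set, so E -> A violates BCNF; decompose into {A, E} and {B, C, E}.
{A, E} is in BCNF.
{B, C, E} is in BCNF.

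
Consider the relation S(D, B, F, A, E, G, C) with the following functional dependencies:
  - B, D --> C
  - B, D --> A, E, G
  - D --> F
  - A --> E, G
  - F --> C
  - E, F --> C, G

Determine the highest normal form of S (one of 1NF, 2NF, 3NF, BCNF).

Candidate key: {B, D}. Prime attributes: {B, D}.
D --> F breaks BCNF: {D}⁺ = {C, D, F}, so {D} is not a superkey.
Because {F} is non-prime and the left side of D --> F is not a superkey, the relation is not in 3NF.
The proper key subset {D} of {B, D} determines non-prime {C, F}, so the relation is not even in 2NF.

1NF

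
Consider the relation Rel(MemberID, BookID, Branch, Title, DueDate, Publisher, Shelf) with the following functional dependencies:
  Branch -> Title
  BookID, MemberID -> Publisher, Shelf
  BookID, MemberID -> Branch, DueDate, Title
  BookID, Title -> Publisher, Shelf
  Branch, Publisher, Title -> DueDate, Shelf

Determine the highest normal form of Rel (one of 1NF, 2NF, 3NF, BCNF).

Candidate key: {BookID, MemberID}. Prime attributes: {BookID, MemberID}.
Branch -> Title: {Branch}⁺ = {Branch, Title}, which is not all of the attributes, so the left side is not a superkey — BCNF is violated.
Branch -> Title determines the non-prime attribute {Title} from a non-superkey — 3NF is violated.
Checking every proper subset of each key, none determines a non-prime attribute — 2NF is satisfied.

2NF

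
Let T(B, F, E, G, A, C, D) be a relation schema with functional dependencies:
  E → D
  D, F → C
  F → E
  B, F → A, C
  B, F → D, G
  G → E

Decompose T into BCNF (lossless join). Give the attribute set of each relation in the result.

Candidate key of the original relation: {B, F}.
Within {A, B, C, D, E, F, G}: {E}⁺ ∩ {A, B, C, D, E, F, G} = {D, E}, not the whole set, so E → D violates BCNF; decompose into {D, E} and {A, B, C, E, F, G}.
{D, E}: every determinant is a superkey — BCNF.
Within {A, B, C, E, F, G}: {F}⁺ ∩ {A, B, C, E, F, G} = {C, E, F}, not the whole set, so F → C, E violates BCNF; decompose into {C, E, F} and {A, B, F, G}.
{C, E, F}: every determinant is a superkey — BCNF.
{A, B, F, G}: every determinant is a superkey — BCNF.

{A, B, F, G}; {C, E, F}; {D, E}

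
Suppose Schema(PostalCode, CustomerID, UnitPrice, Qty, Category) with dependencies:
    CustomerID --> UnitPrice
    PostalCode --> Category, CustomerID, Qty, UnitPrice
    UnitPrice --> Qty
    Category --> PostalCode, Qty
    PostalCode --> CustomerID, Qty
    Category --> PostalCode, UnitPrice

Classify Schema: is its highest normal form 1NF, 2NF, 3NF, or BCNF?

2NF

Candidate keys: {Category}, {PostalCode}. Prime attributes: {Category, PostalCode}.
For CustomerID --> UnitPrice we have {CustomerID}⁺ = {CustomerID, Qty, UnitPrice}; {CustomerID} is not a superkey, so BCNF fails.
CustomerID --> UnitPrice determines the non-prime attribute {UnitPrice} from a non-superkey — 3NF is violated.
With only single-attribute keys there can be no partial dependency, so 2NF holds.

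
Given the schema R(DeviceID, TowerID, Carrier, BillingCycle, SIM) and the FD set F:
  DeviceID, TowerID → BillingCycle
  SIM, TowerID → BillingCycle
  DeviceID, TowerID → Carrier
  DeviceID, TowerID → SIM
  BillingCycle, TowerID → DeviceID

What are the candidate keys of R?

No FD produces {TowerID}, so it must be in every candidate key.
{BillingCycle, TowerID}⁺ = {BillingCycle, Carrier, DeviceID, SIM, TowerID} — all of the relation — so {BillingCycle, TowerID} is a candidate key.
{DeviceID, TowerID}⁺ = {BillingCycle, Carrier, DeviceID, SIM, TowerID} — all of the relation — so {DeviceID, TowerID} is a candidate key.
{SIM, TowerID}⁺ = {BillingCycle, Carrier, DeviceID, SIM, TowerID} — all of the relation — so {SIM, TowerID} is a candidate key.
No proper subset of any of these is a key, and no other minimal superkey exists.

{BillingCycle, TowerID}, {DeviceID, TowerID}, {SIM, TowerID}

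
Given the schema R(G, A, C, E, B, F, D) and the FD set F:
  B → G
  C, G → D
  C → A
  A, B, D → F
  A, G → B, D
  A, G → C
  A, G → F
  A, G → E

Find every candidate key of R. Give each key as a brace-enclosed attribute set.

{A, B}, {A, G}, {B, C}, {C, G}

{A, B} is a candidate key since {A, B}⁺ = {A, B, C, D, E, F, G} covers every attribute.
{A, G} is a candidate key since {A, G}⁺ = {A, B, C, D, E, F, G} covers every attribute.
{B, C} is a candidate key since {B, C}⁺ = {A, B, C, D, E, F, G} covers every attribute.
{C, G} is a candidate key since {C, G}⁺ = {A, B, C, D, E, F, G} covers every attribute.
No proper subset of any of these is a key, and no other minimal superkey exists.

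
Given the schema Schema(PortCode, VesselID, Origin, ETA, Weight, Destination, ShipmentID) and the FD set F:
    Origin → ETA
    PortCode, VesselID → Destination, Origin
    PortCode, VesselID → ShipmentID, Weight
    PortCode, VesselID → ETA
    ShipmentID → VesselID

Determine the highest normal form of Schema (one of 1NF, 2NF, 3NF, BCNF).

Candidate keys: {PortCode, ShipmentID}, {PortCode, VesselID}. Prime attributes: {PortCode, ShipmentID, VesselID}.
For Origin → ETA we have {Origin}⁺ = {ETA, Origin}; {Origin} is not a superkey, so BCNF fails.
Origin → ETA has non-prime {ETA} on the right and a non-superkey on the left, so 3NF fails.
No proper subset of a key has a non-prime attribute in its closure, so there is no partial dependency; 2NF holds.

2NF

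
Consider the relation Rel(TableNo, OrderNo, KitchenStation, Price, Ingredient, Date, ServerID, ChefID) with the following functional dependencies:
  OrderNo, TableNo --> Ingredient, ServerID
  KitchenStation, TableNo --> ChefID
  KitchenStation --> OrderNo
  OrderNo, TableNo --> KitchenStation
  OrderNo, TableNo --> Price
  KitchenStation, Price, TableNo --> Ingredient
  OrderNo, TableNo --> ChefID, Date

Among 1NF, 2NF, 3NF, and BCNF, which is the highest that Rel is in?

Candidate keys: {KitchenStation, TableNo}, {OrderNo, TableNo}. Prime attributes: {KitchenStation, OrderNo, TableNo}.
For KitchenStation --> OrderNo we have {KitchenStation}⁺ = {KitchenStation, OrderNo}; {KitchenStation} is not a superkey, so BCNF fails.
Its right-hand attributes {OrderNo} are all prime, as are those of every other non-superkey FD — the relation is in 3NF.

3NF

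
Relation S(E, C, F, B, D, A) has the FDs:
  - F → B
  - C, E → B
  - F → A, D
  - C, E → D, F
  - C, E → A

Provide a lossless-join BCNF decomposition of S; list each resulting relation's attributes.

Candidate key of the original relation: {C, E}.
In {A, B, C, D, E, F}, {F} is not a superkey ({F}⁺ restricted to this set is {A, B, D, F}), so split on F → A, B, D into {A, B, D, F} and {C, E, F}.
{A, B, D, F} is in BCNF.
{C, E, F} is in BCNF.

{A, B, D, F}; {C, E, F}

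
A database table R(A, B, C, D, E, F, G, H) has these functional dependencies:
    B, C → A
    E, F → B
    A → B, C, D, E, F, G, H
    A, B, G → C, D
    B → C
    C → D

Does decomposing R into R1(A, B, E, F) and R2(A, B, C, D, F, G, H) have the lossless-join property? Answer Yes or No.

The shared attributes are {A, B, F} and {A, B, F}⁺ = {A, B, C, D, E, F, G, H}.
This includes all of R1, so the common attributes are a superkey of R1 — the join is lossless.

Yes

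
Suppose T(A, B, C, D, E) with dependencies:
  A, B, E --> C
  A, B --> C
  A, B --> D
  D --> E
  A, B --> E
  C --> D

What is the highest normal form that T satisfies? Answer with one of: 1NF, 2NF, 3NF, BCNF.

Candidate key: {A, B}. Prime attributes: {A, B}.
For D --> E we have {D}⁺ = {D, E}; {D} is not a superkey, so BCNF fails.
Because {E} is non-prime and the left side of D --> E is not a superkey, the relation is not in 3NF.
No proper subset of a key has a non-prime attribute in its closure, so there is no partial dependency; 2NF holds.

2NF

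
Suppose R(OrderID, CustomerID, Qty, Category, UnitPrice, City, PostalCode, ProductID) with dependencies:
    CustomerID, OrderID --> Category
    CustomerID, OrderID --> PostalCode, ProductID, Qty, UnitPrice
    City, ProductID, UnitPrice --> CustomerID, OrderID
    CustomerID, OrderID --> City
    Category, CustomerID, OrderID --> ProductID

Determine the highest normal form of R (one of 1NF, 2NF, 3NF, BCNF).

BCNF

Candidate keys: {City, ProductID, UnitPrice}, {CustomerID, OrderID}. Prime attributes: {City, CustomerID, OrderID, ProductID, UnitPrice}.
The left-hand side of every FD is a superkey, so BCNF is satisfied.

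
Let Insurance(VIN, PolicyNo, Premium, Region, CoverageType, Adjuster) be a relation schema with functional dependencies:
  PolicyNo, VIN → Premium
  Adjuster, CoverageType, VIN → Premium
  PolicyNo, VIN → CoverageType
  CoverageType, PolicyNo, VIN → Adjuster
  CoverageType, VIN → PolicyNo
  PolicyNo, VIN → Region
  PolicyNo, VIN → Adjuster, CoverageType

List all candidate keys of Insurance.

{CoverageType, VIN}, {PolicyNo, VIN}

Attributes never on any right-hand side: {VIN} — every candidate key must contain it.
{CoverageType, VIN}⁺ = {Adjuster, CoverageType, PolicyNo, Premium, Region, VIN} — all of the relation — so {CoverageType, VIN} is a candidate key.
{PolicyNo, VIN}⁺ = {Adjuster, CoverageType, PolicyNo, Premium, Region, VIN} — all of the relation — so {PolicyNo, VIN} is a candidate key.
These are minimal and exhaustive — every other superkey contains one of them.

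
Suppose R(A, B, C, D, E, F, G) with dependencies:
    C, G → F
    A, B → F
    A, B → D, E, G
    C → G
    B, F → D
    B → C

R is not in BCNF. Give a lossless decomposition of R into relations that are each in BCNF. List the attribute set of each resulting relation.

Candidate key of the original relation: {A, B}.
In {A, B, C, D, E, F, G}, {C, G} is not a superkey ({C, G}⁺ restricted to this set is {C, F, G}), so split on C, G → F into {C, F, G} and {A, B, C, D, E, G}.
{C, F, G}: every determinant is a superkey — BCNF.
In {A, B, C, D, E, G}, {C} is not a superkey ({C}⁺ restricted to this set is {C, G}), so split on C → G into {C, G} and {A, B, C, D, E}.
{C, G}: every determinant is a superkey — BCNF.
In {A, B, C, D, E}, {B} is not a superkey ({B}⁺ restricted to this set is {B, C, D}), so split on B → C, D into {B, C, D} and {A, B, E}.
{B, C, D}: every determinant is a superkey — BCNF.
{A, B, E}: every determinant is a superkey — BCNF.

{A, B, E}; {B, C, D}; {C, F, G}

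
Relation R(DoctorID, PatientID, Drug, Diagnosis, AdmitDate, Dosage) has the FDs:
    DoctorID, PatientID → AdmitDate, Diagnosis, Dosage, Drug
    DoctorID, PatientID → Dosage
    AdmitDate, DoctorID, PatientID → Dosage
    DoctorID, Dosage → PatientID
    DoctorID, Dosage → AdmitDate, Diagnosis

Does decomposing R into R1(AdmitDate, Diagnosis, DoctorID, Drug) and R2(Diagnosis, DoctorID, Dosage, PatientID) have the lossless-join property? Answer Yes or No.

No

The shared attributes are {Diagnosis, DoctorID} and {Diagnosis, DoctorID}⁺ = {Diagnosis, DoctorID}.
Neither R1 nor R2 is contained in that closure, so the decomposition is lossy.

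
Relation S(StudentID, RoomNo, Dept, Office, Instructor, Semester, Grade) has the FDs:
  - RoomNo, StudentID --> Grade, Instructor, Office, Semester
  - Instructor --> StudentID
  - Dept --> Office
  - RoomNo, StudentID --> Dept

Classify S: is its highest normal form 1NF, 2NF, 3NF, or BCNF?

2NF

Candidate keys: {Instructor, RoomNo}, {RoomNo, StudentID}. Prime attributes: {Instructor, RoomNo, StudentID}.
For Instructor --> StudentID we have {Instructor}⁺ = {Instructor, StudentID}; {Instructor} is not a superkey, so BCNF fails.
Dept --> Office has non-prime {Office} on the right and a non-superkey on the left, so 3NF fails.
No non-prime attribute depends on a proper subset of any candidate key, so 2NF holds.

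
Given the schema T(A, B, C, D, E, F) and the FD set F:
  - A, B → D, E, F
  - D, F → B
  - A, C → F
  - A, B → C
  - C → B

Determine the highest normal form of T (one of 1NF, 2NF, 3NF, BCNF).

3NF

Candidate keys: {A, B}, {A, C}, {A, D, F}. Prime attributes: {A, B, C, D, F}.
D, F → B: {D, F}⁺ = {B, D, F}, which is not all of the attributes, so the left side is not a superkey — BCNF is violated.
But every attribute on its right side ({B}) is prime, and the same holds for every other non-superkey FD, so 3NF still holds.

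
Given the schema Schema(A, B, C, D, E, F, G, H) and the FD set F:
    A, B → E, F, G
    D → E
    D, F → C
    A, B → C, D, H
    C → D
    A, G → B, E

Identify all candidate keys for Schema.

{A, B}, {A, G}

Attributes never on any right-hand side: {A} — every candidate key must contain it.
{A, B}⁺ = {A, B, C, D, E, F, G, H} — all of the relation — so {A, B} is a candidate key.
{A, G}⁺ = {A, B, C, D, E, F, G, H} — all of the relation — so {A, G} is a candidate key.
No proper subset of any of these is a key, and no other minimal superkey exists.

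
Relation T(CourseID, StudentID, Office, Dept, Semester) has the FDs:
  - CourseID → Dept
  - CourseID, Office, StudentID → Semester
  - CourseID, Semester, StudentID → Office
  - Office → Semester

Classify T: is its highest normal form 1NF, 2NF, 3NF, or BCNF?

Candidate keys: {CourseID, Office, StudentID}, {CourseID, Semester, StudentID}. Prime attributes: {CourseID, Office, Semester, StudentID}.
For CourseID → Dept we have {CourseID}⁺ = {CourseID, Dept}; {CourseID} is not a superkey, so BCNF fails.
CourseID → Dept has non-prime {Dept} on the right and a non-superkey on the left, so 3NF fails.
The proper key subset {CourseID} of {CourseID, Office, StudentID} determines non-prime {Dept}, so the relation is not even in 2NF.

1NF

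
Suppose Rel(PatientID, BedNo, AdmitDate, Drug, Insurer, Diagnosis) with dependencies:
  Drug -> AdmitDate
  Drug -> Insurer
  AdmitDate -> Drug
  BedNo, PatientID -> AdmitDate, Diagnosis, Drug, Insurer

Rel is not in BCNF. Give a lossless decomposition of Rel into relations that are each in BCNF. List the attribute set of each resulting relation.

{AdmitDate, Drug, Insurer}; {BedNo, Diagnosis, Drug, PatientID}

Candidate key of the original relation: {BedNo, PatientID}.
{AdmitDate, BedNo, Diagnosis, Drug, Insurer, PatientID}: {Drug} determines {AdmitDate, Drug, Insurer} here but is not a superkey — split on Drug -> AdmitDate, Insurer, giving {AdmitDate, Drug, Insurer} and {BedNo, Diagnosis, Drug, PatientID}.
{AdmitDate, Drug, Insurer} is in BCNF.
{BedNo, Diagnosis, Drug, PatientID} is in BCNF.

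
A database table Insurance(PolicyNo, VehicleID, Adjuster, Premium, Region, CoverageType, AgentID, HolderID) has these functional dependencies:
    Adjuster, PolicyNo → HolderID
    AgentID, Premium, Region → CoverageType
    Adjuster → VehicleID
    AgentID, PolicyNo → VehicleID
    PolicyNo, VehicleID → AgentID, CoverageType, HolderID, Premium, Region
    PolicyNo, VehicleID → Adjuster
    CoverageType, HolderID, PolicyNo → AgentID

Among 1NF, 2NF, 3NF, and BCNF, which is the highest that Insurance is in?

3NF

Candidate keys: {Adjuster, PolicyNo}, {AgentID, PolicyNo}, {CoverageType, HolderID, PolicyNo}, {PolicyNo, VehicleID}. Prime attributes: {Adjuster, AgentID, CoverageType, HolderID, PolicyNo, VehicleID}.
For AgentID, Premium, Region → CoverageType we have {AgentID, Premium, Region}⁺ = {AgentID, CoverageType, Premium, Region}; {AgentID, Premium, Region} is not a superkey, so BCNF fails.
Its right-hand attributes {CoverageType} are all prime, as are those of every other non-superkey FD — the relation is in 3NF.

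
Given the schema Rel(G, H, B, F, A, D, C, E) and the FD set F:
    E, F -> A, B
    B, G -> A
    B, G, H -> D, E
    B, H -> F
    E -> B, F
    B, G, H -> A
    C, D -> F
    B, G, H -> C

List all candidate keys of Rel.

{G, H} never appear on the right of any FD, so every key must include all of them.
{B, G, H}⁺ = {A, B, C, D, E, F, G, H}, which is every attribute, so {B, G, H} is a candidate key.
{E, G, H}⁺ = {A, B, C, D, E, F, G, H}, which is every attribute, so {E, G, H} is a candidate key.
Any other superkey properly contains one of these, so there are no further candidate keys.

{B, G, H}, {E, G, H}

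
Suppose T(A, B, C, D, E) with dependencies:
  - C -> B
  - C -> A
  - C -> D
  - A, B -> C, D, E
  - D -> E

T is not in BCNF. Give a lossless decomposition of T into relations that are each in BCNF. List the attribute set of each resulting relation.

{A, B, C, D}; {D, E}

Candidate keys of the original relation: {A, B}, {C}.
Within {A, B, C, D, E}: {D}⁺ ∩ {A, B, C, D, E} = {D, E}, not the whole set, so D -> E violates BCNF; decompose into {D, E} and {A, B, C, D}.
{D, E} has no BCNF violation.
{A, B, C, D} has no BCNF violation.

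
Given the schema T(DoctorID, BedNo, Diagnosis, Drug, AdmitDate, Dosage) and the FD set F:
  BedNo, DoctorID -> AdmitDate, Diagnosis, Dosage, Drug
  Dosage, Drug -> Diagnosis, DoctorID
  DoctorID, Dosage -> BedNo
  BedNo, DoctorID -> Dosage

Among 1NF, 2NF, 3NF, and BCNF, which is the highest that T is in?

BCNF

Candidate keys: {BedNo, DoctorID}, {DoctorID, Dosage}, {Dosage, Drug}. Prime attributes: {BedNo, DoctorID, Dosage, Drug}.
The left-hand side of every FD is a superkey, so BCNF is satisfied.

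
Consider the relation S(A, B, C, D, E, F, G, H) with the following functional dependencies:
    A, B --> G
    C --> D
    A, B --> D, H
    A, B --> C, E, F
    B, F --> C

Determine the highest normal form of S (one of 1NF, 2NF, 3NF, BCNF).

2NF

Candidate key: {A, B}. Prime attributes: {A, B}.
For C --> D we have {C}⁺ = {C, D}; {C} is not a superkey, so BCNF fails.
C --> D has non-prime {D} on the right and a non-superkey on the left, so 3NF fails.
No proper subset of a key has a non-prime attribute in its closure, so there is no partial dependency; 2NF holds.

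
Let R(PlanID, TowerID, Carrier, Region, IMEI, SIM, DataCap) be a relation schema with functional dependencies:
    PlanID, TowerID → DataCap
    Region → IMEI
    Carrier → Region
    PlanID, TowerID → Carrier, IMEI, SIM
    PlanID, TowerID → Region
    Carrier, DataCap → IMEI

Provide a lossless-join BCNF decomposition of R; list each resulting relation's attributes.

{Carrier, DataCap, PlanID, SIM, TowerID}; {Carrier, Region}; {IMEI, Region}

Candidate key of the original relation: {PlanID, TowerID}.
In {Carrier, DataCap, IMEI, PlanID, Region, SIM, TowerID}, {Region} is not a superkey ({Region}⁺ restricted to this set is {IMEI, Region}), so split on Region → IMEI into {IMEI, Region} and {Carrier, DataCap, PlanID, Region, SIM, TowerID}.
{IMEI, Region}: every determinant is a superkey — BCNF.
In {Carrier, DataCap, PlanID, Region, SIM, TowerID}, {Carrier} is not a superkey ({Carrier}⁺ restricted to this set is {Carrier, Region}), so split on Carrier → Region into {Carrier, Region} and {Carrier, DataCap, PlanID, SIM, TowerID}.
{Carrier, Region}: every determinant is a superkey — BCNF.
{Carrier, DataCap, PlanID, SIM, TowerID}: every determinant is a superkey — BCNF.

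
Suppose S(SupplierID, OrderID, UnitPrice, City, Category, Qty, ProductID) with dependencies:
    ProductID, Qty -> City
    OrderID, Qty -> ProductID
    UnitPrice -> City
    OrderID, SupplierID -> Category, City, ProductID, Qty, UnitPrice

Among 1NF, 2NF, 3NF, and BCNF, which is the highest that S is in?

Candidate key: {OrderID, SupplierID}. Prime attributes: {OrderID, SupplierID}.
ProductID, Qty -> City breaks BCNF: {ProductID, Qty}⁺ = {City, ProductID, Qty}, so {ProductID, Qty} is not a superkey.
Because {City} is non-prime and the left side of ProductID, Qty -> City is not a superkey, the relation is not in 3NF.
Checking every proper subset of each key, none determines a non-prime attribute — 2NF is satisfied.

2NF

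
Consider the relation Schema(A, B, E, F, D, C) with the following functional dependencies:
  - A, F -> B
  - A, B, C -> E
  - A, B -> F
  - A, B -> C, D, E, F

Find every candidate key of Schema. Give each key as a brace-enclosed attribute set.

{A, B}, {A, F}

Attributes never on any right-hand side: {A} — every candidate key must contain it.
{A, B}⁺ = {A, B, C, D, E, F} — all of the relation — so {A, B} is a candidate key.
{A, F}⁺ = {A, B, C, D, E, F} — all of the relation — so {A, F} is a candidate key.
No proper subset of any of these is a key, and no other minimal superkey exists.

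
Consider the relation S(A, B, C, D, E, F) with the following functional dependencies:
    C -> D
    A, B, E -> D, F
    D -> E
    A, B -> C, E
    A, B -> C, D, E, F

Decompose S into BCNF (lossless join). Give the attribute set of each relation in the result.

Candidate key of the original relation: {A, B}.
In {A, B, C, D, E, F}, {C} is not a superkey ({C}⁺ restricted to this set is {C, D, E}), so split on C -> D, E into {C, D, E} and {A, B, C, F}.
In {C, D, E}, {D} is not a superkey ({D}⁺ restricted to this set is {D, E}), so split on D -> E into {D, E} and {C, D}.
{D, E} has no BCNF violation.
{C, D} has no BCNF violation.
{A, B, C, F} has no BCNF violation.

{A, B, C, F}; {C, D}; {D, E}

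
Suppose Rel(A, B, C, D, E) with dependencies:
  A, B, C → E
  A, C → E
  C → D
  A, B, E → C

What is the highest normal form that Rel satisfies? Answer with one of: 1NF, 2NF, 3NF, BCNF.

1NF

Candidate keys: {A, B, C}, {A, B, E}. Prime attributes: {A, B, C, E}.
A, C → E breaks BCNF: {A, C}⁺ = {A, C, D, E}, so {A, C} is not a superkey.
C → D has non-prime {D} on the right and a non-superkey on the left, so 3NF fails.
Since {C} ⊂ {A, B, C} and {C}⁺ ⊇ {D} with {D} non-prime, there is a partial dependency; 2NF fails.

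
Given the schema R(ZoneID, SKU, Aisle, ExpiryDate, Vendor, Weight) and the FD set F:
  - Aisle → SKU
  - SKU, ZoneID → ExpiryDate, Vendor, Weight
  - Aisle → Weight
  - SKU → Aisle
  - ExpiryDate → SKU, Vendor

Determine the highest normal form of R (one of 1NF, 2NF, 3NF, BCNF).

1NF

Candidate keys: {Aisle, ZoneID}, {ExpiryDate, ZoneID}, {SKU, ZoneID}. Prime attributes: {Aisle, ExpiryDate, SKU, ZoneID}.
For Aisle → SKU we have {Aisle}⁺ = {Aisle, SKU, Weight}; {Aisle} is not a superkey, so BCNF fails.
Aisle → Weight determines the non-prime attribute {Weight} from a non-superkey — 3NF is violated.
Since {Aisle} ⊂ {Aisle, ZoneID} and {Aisle}⁺ ⊇ {Weight} with {Weight} non-prime, there is a partial dependency; 2NF fails.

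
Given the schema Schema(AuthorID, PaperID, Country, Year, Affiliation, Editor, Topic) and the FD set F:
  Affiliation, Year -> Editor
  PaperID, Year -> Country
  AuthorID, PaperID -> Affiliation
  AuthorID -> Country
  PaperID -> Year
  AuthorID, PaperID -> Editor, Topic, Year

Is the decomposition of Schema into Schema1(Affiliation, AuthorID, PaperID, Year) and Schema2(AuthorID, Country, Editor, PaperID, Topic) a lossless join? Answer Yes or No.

Schema1 ∩ Schema2 = {AuthorID, PaperID}; its closure under F is {Affiliation, AuthorID, Country, Editor, PaperID, Topic, Year}.
This includes all of Schema1, so the common attributes are a superkey of Schema1 — the join is lossless.

Yes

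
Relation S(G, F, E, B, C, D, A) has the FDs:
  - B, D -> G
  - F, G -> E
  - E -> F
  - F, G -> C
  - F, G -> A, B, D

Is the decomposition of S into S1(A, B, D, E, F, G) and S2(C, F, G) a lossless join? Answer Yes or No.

Common attributes: {F, G}; their closure is {A, B, C, D, E, F, G}.
S1 is contained in that closure, so S1 ∩ S2 -> S1 holds and the join is lossless.

Yes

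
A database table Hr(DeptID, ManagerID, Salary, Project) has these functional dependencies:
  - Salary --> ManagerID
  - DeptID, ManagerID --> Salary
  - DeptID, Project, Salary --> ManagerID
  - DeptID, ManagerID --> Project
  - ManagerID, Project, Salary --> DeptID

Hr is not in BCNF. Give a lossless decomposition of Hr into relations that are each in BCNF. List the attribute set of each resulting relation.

{DeptID, Project, Salary}; {ManagerID, Salary}

Candidate keys of the original relation: {DeptID, ManagerID}, {DeptID, Salary}, {Project, Salary}.
In {DeptID, ManagerID, Project, Salary}, {Salary} is not a superkey ({Salary}⁺ restricted to this set is {ManagerID, Salary}), so split on Salary --> ManagerID into {ManagerID, Salary} and {DeptID, Project, Salary}.
{ManagerID, Salary} has no BCNF violation.
{DeptID, Project, Salary} has no BCNF violation.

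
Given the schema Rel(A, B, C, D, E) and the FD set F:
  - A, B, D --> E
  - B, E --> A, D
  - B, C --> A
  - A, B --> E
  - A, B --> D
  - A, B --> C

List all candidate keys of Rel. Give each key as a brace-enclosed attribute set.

Attributes never on any right-hand side: {B} — every candidate key must contain it.
{A, B} is a candidate key since {A, B}⁺ = {A, B, C, D, E} covers every attribute.
{B, C} is a candidate key since {B, C}⁺ = {A, B, C, D, E} covers every attribute.
{B, E} is a candidate key since {B, E}⁺ = {A, B, C, D, E} covers every attribute.
These are minimal and exhaustive — every other superkey contains one of them.

{A, B}, {B, C}, {B, E}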